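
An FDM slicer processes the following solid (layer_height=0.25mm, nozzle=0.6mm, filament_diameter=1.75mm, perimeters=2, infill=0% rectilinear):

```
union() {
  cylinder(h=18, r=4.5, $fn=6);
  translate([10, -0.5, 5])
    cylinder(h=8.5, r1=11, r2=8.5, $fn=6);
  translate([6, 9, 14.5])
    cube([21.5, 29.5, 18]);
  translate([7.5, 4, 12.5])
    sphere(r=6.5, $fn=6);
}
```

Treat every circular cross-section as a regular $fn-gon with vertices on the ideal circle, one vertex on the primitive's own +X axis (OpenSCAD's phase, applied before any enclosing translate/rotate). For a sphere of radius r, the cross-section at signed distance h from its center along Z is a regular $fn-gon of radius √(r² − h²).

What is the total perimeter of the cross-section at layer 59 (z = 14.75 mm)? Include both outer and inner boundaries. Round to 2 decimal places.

144.36 mm

At z = 14.75 mm: the r=4.5 cylinder contributes a regular 6-gon of circumradius 4.5 (perimeter = 2·6·4.500·sin(180°/6) = 27.00 mm); the cone at (10, -0.5) is absent (z outside [5, 13.5]); the cube at (6, 9) is present — its section is the full 21.5×29.5 rectangle (perimeter 102.00 mm); the r=6.5 sphere at (7.5, 4) contributes a regular 6-gon of circumradius √(6.5²−2.25²) = 6.098 (perimeter = 2·6·6.098·sin(180°/6) = 36.59 mm); Taking the union: the regions partially overlap (shared area 4.65 mm²), so the edge portions inside another operand are dropped and the merged outline is re-measured after clipping — boundary = 144.36 mm. Overall, the cross-section is a single solid region. Total boundary length (outer) = 144.36 mm.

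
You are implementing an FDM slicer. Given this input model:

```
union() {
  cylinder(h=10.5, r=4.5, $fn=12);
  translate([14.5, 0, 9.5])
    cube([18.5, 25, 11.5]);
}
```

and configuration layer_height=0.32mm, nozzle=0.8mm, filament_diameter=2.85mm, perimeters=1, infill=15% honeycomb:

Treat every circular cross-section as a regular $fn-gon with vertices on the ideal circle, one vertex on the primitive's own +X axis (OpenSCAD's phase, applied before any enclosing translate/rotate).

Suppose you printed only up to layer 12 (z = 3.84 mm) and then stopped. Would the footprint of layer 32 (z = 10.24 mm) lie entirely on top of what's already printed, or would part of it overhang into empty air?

Compare the two slices. At z = 3.84: the r=4.5 cylinder gives a regular 12-gon of circumradius 4.5 (constant along its height) (area = (12/2)·4.500²·sin(360°/12) = 60.75 mm²); the cube at (14.5, 0) is absent (z outside [9.5, 21]); Taking the union: only the r=4.5 cylinder is present, so the union is just that shape — area = 60.75 mm². At z = 10.24: the r=4.5 cylinder contributes a regular 12-gon of circumradius 4.5 (area = (12/2)·4.500²·sin(360°/12) = 60.75 mm²); the cube at (14.5, 0) (footprint 18.5×25) is included at this height (area 462.50 mm²); Merging all regions: the 2 present regions are separate (no shared area or edge), so areas and boundary lengths simply add and each stays a separate island — area = 523.25 mm². Checking containment: at z = 10.24 the cross-section extends beyond the z = 3.84 cross-section by about 462.50 mm².

part overhangs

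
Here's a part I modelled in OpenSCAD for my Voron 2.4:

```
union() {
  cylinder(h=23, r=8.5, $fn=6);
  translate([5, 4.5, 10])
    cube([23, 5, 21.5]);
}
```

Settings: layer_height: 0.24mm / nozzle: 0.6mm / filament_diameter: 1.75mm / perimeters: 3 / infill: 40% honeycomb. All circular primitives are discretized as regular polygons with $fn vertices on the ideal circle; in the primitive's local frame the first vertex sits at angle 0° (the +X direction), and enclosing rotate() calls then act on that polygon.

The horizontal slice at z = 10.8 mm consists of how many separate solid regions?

At z = 10.8 mm: the cylinder: section is a regular 6-gon, circumradius r=8.5; the cube at (5, 4.5) (footprint 23×5) is included at this height; Merging all regions: the regions partially overlap (shared area 0.70 mm²), so overlapping operands fuse into one piece — 1 connected region. The result has 1 disconnected region.

1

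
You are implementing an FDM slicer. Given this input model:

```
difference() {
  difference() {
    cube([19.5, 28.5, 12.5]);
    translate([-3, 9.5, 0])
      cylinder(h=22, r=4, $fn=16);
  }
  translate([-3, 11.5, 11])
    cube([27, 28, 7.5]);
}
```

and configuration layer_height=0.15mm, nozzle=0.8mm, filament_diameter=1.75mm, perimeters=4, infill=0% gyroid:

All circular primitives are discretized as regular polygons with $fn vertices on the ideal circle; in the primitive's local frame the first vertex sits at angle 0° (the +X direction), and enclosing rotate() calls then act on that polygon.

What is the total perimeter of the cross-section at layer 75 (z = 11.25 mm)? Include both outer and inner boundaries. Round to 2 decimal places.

61.98 mm

At z = 11.25 mm: the cube is present — its section is the full 19.5×28.5 rectangle (perimeter 96.00 mm); the r=4 cylinder at (-3, 9.5) gives a regular 16-gon of circumradius 4 (constant along its height) (perimeter = 2·16·4.000·sin(180°/16) = 24.97 mm); After the difference (first − rest): starting from the 19.5×28.5 cube, the r=4 cylinder at (-3, 9.5) partially overlaps it — only the 3.32 mm² overlap (of its 48.98 mm²) is removed, clipping the outline — boundary = 96.48 mm; the cube at (-3, 11.5) (footprint 27×28) is included at this height (perimeter 110.00 mm); After the difference (first − rest): starting from that combined region, the 27×28 cube at (-3, 11.5) partially overlaps it — only the 331.39 mm² overlap (of its 756.00 mm²) is removed, clipping the outline — boundary = 61.98 mm. Overall, the cross-section is a single solid region. Total boundary length (outer) = 61.98 mm.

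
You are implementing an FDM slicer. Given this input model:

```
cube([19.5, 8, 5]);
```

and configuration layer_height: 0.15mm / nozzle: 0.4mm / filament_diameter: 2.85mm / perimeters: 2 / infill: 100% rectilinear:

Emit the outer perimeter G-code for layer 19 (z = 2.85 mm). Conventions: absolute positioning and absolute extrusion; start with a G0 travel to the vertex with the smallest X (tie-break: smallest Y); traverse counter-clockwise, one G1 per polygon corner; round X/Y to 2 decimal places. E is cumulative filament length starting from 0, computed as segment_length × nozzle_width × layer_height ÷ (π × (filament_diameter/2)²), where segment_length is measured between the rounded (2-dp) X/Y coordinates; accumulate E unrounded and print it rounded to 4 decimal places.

At z = 2.85 mm: the cube (footprint 19.5×8) is included at this height. The outline is a single polygon with 4 vertices. Extrusion per mm of travel: 0.4 × 0.15 / (π × 1.425²) = 0.009405. Accumulating E over each segment gives final E = 0.5173.

G0 X0.00 Y0.00 Z2.85
G1 X19.50 Y0.00 E0.1834
G1 X19.50 Y8.00 E0.2586
G1 X0.00 Y8.00 E0.4420
G1 X0.00 Y0.00 E0.5173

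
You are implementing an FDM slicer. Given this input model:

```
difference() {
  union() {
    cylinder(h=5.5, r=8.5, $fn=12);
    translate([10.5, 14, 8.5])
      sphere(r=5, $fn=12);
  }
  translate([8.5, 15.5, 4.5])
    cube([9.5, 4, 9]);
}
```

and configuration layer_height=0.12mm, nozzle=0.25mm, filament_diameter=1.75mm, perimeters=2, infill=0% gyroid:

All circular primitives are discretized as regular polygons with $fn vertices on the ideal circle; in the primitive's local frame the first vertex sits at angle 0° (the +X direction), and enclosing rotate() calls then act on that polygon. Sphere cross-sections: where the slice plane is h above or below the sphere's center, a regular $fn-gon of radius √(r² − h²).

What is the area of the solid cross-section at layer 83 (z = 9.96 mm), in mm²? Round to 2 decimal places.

52.30 mm²

At z = 9.96 mm: the cylinder does not reach this height (z outside [0, 5.5]); the r=5 sphere at (10.5, 14) slices to a regular 12-gon of circumradius 4.782 (√(r²−h²) with h=1.46 from center) (area = (12/2)·4.782²·sin(360°/12) = 68.61 mm²); Merging all regions: only the r=5 sphere at (10.5, 14) is present, so the union is just that shape — area = 68.61 mm²; the cube at (8.5, 15.5) (footprint 9.5×4) is included at this height (area 38.00 mm²); Subtracting the remaining from the first: starting from that combined region (68.61 mm²), the 9.5×4 cube at (8.5, 15.5) partially overlaps it — only the 16.31 mm² overlap (of its 38.00 mm²) is removed, clipping the outline — area = 52.30 mm². Overall, the cross-section is a single solid region. Net area = 52.30 mm².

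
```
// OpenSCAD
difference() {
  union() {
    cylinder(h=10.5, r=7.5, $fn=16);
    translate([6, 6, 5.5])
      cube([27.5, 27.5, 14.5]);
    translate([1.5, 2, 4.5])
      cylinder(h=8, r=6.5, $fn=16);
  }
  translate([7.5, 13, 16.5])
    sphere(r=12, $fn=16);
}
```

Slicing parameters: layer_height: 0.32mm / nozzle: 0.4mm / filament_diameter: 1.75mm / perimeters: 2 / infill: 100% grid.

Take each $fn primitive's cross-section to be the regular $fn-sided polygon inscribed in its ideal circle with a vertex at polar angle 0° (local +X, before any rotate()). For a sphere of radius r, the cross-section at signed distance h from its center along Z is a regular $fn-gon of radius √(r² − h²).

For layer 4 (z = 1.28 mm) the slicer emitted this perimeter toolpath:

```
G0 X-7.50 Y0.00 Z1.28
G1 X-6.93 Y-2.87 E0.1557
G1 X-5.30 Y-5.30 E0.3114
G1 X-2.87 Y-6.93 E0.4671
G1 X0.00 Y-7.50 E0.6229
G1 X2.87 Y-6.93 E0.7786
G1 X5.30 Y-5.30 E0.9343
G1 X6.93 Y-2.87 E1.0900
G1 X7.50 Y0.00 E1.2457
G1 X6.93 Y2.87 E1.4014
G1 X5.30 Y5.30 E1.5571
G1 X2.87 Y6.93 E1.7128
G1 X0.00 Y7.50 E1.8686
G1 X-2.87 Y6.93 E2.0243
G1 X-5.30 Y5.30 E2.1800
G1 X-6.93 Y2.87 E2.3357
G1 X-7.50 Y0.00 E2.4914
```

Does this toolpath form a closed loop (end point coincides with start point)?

Start point (G0): (-7.50, 0.00). End point (last G1): the path returns to the start — closed.

yes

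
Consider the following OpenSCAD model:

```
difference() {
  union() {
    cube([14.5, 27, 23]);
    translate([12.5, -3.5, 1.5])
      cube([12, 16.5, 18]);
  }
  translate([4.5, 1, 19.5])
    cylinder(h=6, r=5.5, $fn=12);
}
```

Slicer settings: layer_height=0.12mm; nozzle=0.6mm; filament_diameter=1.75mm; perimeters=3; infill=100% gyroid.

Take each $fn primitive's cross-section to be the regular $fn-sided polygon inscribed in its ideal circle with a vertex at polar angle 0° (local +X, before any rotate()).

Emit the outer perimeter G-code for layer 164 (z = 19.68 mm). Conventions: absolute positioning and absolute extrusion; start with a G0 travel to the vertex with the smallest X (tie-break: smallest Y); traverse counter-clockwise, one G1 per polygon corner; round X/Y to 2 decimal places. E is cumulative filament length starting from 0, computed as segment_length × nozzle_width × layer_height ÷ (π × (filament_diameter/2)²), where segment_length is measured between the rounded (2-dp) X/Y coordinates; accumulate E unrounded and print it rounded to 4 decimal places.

At z = 19.68 mm: the 14.5×27 cube contributes its full rectangle; the cube at (12.5, -3.5) does not reach this height (z outside [1.5, 19.5]); Merging all regions: only the 14.5×27 cube is present, so the union is just that shape — 1 connected region; the r=5.5 cylinder at (4.5, 1) contributes a regular 12-gon of circumradius 5.5; Taking the first minus the rest: starting from the result so far, the r=5.5 cylinder at (4.5, 1) partially overlaps it — only the 53.47 mm² overlap (of its 90.75 mm²) is removed, clipping the outline — 1 connected region. The outline is a single polygon with 10 vertices. Extrusion per mm of travel: 0.6 × 0.12 / (π × 0.875²) = 0.029934. Accumulating E over each segment gives final E = 2.5192.

G0 X0.00 Y4.01 Z19.68
G1 X1.75 Y5.76 E0.0741
G1 X4.50 Y6.50 E0.1593
G1 X7.25 Y5.76 E0.2446
G1 X9.26 Y3.75 E0.3297
G1 X10.00 Y1.00 E0.4149
G1 X9.73 Y0.00 E0.4459
G1 X14.50 Y0.00 E0.5887
G1 X14.50 Y27.00 E1.3969
G1 X0.00 Y27.00 E1.8310
G1 X0.00 Y4.01 E2.5192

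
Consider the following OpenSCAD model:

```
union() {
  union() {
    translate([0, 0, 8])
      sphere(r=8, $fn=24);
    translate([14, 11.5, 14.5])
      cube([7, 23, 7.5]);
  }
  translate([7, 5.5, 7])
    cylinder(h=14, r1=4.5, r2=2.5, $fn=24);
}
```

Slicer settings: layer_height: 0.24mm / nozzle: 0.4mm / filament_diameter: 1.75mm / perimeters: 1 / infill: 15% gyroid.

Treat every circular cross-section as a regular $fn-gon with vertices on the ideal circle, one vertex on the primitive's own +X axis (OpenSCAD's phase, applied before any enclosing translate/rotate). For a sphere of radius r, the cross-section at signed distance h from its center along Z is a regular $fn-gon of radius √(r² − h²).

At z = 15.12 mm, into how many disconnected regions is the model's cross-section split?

At z = 15.12 mm: the r=8 sphere contributes a regular 24-gon of circumradius √(8²−7.12²) = 3.648; the cube at (14, 11.5) (footprint 7×23) is included at this height; Combining (union): the 2 present regions are separate (no shared area or edge), so areas and boundary lengths simply add and each stays a separate island — 2 connected regions; the cone at (7, 5.5) contributes a regular 24-gon of circumradius 3.340 (interpolated between r1=4.5 and r2=2.5 at t=0.580); Merging all regions: the 2 present regions are separate (no shared area or edge), so areas and boundary lengths simply add and each stays a separate island — 3 connected regions. The result has 3 disconnected regions.

3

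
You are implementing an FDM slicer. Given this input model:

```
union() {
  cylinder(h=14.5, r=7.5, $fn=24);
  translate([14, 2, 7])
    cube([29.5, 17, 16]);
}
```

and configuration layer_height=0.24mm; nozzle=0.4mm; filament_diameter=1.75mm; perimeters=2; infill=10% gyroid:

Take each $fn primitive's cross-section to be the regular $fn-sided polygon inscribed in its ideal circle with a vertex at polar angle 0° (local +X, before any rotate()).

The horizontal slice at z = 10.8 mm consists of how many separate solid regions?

At z = 10.8 mm: the r=7.5 cylinder contributes a regular 24-gon of circumradius 7.5; the 29.5×17 cube at (14, 2) contributes its full rectangle; Merging all regions: the 2 present regions are separate (no shared area or edge), so areas and boundary lengths simply add and each stays a separate island — 2 connected regions. The result has 2 disconnected regions.

2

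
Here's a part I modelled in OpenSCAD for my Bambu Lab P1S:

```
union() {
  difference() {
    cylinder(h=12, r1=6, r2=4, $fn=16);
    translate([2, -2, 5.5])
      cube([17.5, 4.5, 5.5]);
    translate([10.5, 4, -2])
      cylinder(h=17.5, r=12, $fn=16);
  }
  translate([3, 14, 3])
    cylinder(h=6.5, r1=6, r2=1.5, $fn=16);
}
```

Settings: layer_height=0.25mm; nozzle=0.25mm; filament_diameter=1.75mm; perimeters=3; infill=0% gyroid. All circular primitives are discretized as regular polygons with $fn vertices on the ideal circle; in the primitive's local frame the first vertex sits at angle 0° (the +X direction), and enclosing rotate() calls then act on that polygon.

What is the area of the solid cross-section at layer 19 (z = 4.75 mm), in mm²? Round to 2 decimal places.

109.30 mm²

At z = 4.75 mm: the cone: at t=0.396 of its height the radius interpolates to r₁+(r₂−r₁)t = 5.208, giving a regular 16-gon of that circumradius (area = (16/2)·5.208²·sin(360°/16) = 83.05 mm²); the cube at (2, -2) is absent (z outside [5.5, 11]); the r=12 cylinder at (10.5, 4) contributes a regular 16-gon of circumradius 12 (area = (16/2)·12.000²·sin(360°/16) = 440.85 mm²); Taking the first minus the rest: starting from the cone (83.05 mm²), the r=12 cylinder at (10.5, 4) partially overlaps it — only the 43.95 mm² overlap (of its 440.85 mm²) is removed, clipping the outline — area = 39.10 mm²; the cone at (3, 14) contributes a regular 16-gon of circumradius 4.788 (interpolated between r1=6 and r2=1.5 at t=0.269) (area = (16/2)·4.788²·sin(360°/16) = 70.20 mm²); Combining (union): the 2 present regions are separate (no shared area or edge), so areas and boundary lengths simply add and each stays a separate island — area = 109.30 mm². Overall, the cross-section has 2 separate islands. Net area = 109.30 mm².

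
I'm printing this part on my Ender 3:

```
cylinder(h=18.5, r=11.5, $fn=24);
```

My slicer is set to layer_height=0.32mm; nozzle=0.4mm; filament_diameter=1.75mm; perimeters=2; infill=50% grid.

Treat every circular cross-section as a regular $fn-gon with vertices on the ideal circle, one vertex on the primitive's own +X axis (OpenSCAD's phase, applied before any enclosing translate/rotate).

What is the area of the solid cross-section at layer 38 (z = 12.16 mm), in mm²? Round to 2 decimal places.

410.75 mm²

At z = 12.16 mm: the r=11.5 cylinder contributes a regular 24-gon of circumradius 11.5 (area = (24/2)·11.500²·sin(360°/24) = 410.75 mm²). Overall, the cross-section is a single solid region. Net area = 410.75 mm².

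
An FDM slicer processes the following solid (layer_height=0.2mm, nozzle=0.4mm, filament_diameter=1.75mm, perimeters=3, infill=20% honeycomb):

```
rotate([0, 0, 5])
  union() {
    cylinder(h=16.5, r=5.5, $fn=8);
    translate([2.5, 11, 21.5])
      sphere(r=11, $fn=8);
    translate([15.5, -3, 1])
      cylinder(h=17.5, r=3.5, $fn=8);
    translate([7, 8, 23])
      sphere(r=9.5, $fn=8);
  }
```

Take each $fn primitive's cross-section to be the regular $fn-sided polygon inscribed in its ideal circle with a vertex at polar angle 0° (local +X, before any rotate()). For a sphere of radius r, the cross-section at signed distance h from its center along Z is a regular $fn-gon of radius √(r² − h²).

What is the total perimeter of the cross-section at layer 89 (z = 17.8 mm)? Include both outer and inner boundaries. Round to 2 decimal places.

At z = 17.8 mm: the cylinder is not intersected at this z (z outside [0, 16.5]); the r=11 sphere at (2.5, 11) slices to a regular 8-gon of circumradius 10.359 (√(r²−h²) with h=3.7 from center) (perimeter = 2·8·10.359·sin(180°/8) = 63.43 mm); the cylinder at (15.5, -3): section is a regular 8-gon, circumradius r=3.5 (perimeter = 2·8·3.500·sin(180°/8) = 21.43 mm); the r=9.5 sphere at (7, 8) slices to a regular 8-gon of circumradius 7.950 (√(r²−h²) with h=5.2 from center) (perimeter = 2·8·7.950·sin(180°/8) = 48.68 mm); Combining (union): the regions partially overlap (shared area 139.51 mm²), so the edge portions inside another operand are dropped and the merged outline is re-measured after clipping — boundary = 89.94 mm; (rotated 5° about Z; rotation is an isometry so areas/perimeters/island counts are preserved). Overall, the cross-section has 2 separate islands. Total boundary length (outer) = 89.94 mm.

89.94 mm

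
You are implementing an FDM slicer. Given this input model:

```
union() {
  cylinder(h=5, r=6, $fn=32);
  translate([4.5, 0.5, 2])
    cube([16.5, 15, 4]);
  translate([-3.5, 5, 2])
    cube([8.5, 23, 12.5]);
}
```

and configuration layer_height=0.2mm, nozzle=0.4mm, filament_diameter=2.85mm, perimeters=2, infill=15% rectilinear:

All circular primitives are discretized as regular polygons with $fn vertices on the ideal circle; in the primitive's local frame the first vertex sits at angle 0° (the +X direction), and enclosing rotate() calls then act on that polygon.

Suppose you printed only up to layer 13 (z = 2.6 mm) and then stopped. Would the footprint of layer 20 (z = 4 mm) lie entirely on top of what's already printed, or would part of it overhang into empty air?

entirely on top

Compare the two slices. At z = 2.6: the cylinder: section is a regular 32-gon, circumradius r=6 (area = (32/2)·6.000²·sin(360°/32) = 112.37 mm²); the 16.5×15 cube at (4.5, 0.5) contributes its full rectangle (area 247.50 mm²); the 8.5×23 cube at (-3.5, 5) contributes its full rectangle (area 195.50 mm²); Combining (union): the regions partially overlap — summed areas 555.37 mm² minus the doubly-counted overlap 12.87 mm² gives 542.50 mm² — area = 542.50 mm². At z = 4: the r=6 cylinder contributes a regular 32-gon of circumradius 6 (area = (32/2)·6.000²·sin(360°/32) = 112.37 mm²); the cube at (4.5, 0.5) (footprint 16.5×15) is included at this height (area 247.50 mm²); the cube at (-3.5, 5) is present — its section is the full 8.5×23 rectangle (area 195.50 mm²); Combining (union): the regions partially overlap — summed areas 555.37 mm² minus the doubly-counted overlap 12.87 mm² gives 542.50 mm² — area = 542.50 mm². Checking containment: the cross-section at z = 4 is a subset of the cross-section at z = 2.6.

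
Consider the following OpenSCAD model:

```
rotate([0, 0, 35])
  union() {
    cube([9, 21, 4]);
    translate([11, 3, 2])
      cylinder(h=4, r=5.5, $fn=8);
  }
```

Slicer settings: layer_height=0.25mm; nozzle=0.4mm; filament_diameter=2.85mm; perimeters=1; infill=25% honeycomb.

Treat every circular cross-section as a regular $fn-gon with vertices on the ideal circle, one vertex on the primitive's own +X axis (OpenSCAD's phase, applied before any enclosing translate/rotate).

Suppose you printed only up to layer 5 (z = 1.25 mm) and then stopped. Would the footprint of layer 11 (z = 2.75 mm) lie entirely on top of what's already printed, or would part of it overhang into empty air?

Compare the two slices. At z = 1.25: the cube (footprint 9×21) is included at this height (area 189.00 mm²); the cylinder at (11, 3) does not reach this height (z outside [2, 6]); Taking the union: only the 9×21 cube is present, so the union is just that shape — area = 189.00 mm²; (whole slice rotated 35° about Z — lengths, areas and connectivity unchanged). At z = 2.75: the 9×21 cube contributes its full rectangle (area 189.00 mm²); the r=5.5 cylinder at (11, 3) gives a regular 8-gon of circumradius 5.5 (constant along its height) (area = (8/2)·5.500²·sin(360°/8) = 85.56 mm²); Merging all regions: the regions partially overlap — summed areas 274.56 mm² minus the doubly-counted overlap 19.85 mm² gives 254.71 mm² — area = 254.71 mm²; (whole slice rotated 35° about Z — lengths, areas and connectivity unchanged). Checking containment: at z = 2.75 the cross-section extends beyond the z = 1.25 cross-section by about 65.71 mm².

part overhangs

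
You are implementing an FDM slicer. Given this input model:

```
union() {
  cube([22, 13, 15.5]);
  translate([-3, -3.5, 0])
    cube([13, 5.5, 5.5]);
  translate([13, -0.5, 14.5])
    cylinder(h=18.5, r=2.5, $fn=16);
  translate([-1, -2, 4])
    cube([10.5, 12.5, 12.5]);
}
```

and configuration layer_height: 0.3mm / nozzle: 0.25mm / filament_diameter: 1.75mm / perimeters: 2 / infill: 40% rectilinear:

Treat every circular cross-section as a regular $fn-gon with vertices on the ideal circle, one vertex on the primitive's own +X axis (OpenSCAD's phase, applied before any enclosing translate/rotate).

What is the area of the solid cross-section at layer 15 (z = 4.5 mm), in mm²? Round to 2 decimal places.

At z = 4.5 mm: the cube is present — its section is the full 22×13 rectangle (area 286.00 mm²); the 13×5.5 cube at (-3, -3.5) contributes its full rectangle (area 71.50 mm²); the cylinder at (13, -0.5) is not intersected at this z (z outside [14.5, 33]); the 10.5×12.5 cube at (-1, -2) contributes its full rectangle (area 131.25 mm²); Combining (union): the regions partially overlap — summed areas 488.75 mm² minus the doubly-counted overlap 142.75 mm² gives 346.00 mm² — area = 346.00 mm². Overall, the cross-section is a single solid region. Net area = 346.00 mm².

346.00 mm²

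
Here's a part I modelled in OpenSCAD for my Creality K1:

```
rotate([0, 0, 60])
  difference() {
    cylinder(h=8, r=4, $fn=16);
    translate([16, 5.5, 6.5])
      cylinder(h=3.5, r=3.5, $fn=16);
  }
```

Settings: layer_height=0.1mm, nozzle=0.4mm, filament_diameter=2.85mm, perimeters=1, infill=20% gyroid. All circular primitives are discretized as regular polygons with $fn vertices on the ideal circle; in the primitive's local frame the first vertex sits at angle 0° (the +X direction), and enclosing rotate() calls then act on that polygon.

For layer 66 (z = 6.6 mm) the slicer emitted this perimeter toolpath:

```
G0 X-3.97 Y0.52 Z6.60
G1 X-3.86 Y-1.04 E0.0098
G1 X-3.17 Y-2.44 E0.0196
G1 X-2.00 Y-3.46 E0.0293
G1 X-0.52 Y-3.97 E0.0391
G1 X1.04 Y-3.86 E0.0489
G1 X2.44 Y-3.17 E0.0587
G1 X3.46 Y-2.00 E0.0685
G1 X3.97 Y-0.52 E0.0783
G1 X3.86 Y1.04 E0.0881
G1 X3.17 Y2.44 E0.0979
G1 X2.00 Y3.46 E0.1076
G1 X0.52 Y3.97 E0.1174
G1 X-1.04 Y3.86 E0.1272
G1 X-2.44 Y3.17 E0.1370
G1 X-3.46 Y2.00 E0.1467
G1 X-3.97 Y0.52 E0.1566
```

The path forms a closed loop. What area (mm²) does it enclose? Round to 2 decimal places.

Apply the shoelace formula to the sequence of (X, Y) vertices; enclosed area = 48.97 mm².

48.97 mm²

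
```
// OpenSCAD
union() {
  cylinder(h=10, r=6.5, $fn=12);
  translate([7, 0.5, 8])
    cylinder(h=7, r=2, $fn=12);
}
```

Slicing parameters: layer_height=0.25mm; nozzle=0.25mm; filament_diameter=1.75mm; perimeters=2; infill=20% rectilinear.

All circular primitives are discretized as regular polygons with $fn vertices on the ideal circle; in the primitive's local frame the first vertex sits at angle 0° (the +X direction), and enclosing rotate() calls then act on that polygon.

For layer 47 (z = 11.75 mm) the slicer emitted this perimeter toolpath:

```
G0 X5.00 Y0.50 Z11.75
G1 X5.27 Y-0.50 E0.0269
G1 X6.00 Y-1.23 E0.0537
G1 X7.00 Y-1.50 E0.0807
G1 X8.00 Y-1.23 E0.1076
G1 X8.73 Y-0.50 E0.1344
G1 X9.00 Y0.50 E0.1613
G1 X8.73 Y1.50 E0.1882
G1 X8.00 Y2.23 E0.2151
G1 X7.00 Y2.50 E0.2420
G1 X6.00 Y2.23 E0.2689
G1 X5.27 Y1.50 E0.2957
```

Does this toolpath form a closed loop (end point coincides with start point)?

Start point (G0): (5.00, 0.50). End point (last G1): the path does not return to the start — open.

no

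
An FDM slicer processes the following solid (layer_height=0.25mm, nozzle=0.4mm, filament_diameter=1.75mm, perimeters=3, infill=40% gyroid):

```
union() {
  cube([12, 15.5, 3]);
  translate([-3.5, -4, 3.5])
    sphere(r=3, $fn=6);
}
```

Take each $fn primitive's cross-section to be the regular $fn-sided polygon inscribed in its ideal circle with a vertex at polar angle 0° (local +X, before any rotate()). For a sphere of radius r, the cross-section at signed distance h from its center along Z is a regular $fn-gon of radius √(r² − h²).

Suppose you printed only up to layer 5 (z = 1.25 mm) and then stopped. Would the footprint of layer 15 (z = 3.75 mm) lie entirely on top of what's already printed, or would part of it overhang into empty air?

Compare the two slices. At z = 1.25: the cube is present — its section is the full 12×15.5 rectangle (area 186.00 mm²); the r=3 sphere at (-3.5, -4) contributes a regular 6-gon of circumradius √(3²−2.25²) = 1.984 (area = (6/2)·1.984²·sin(360°/6) = 10.23 mm²); Merging all regions: the 2 present regions are separate (no shared area or edge), so areas and boundary lengths simply add and each stays a separate island — area = 196.23 mm². At z = 3.75: the cube is not intersected at this z (z outside [0, 3]); the r=3 sphere at (-3.5, -4) slices to a regular 6-gon of circumradius 2.990 (√(r²−h²) with h=0.25 from center) (area = (6/2)·2.990²·sin(360°/6) = 23.22 mm²); Merging all regions: only the r=3 sphere at (-3.5, -4) is present, so the union is just that shape — area = 23.22 mm². Checking containment: at z = 3.75 the cross-section extends beyond the z = 1.25 cross-section by about 12.99 mm².

part overhangs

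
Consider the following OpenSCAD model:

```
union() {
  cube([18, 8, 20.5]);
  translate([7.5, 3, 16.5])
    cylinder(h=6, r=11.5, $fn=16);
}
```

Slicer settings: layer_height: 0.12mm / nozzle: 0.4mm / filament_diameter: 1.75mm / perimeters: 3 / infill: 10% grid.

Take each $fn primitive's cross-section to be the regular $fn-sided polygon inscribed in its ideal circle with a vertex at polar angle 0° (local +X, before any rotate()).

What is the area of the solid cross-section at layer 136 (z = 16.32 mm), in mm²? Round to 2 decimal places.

At z = 16.32 mm: the cube is present — its section is the full 18×8 rectangle (area 144.00 mm²); the cylinder at (7.5, 3) is absent (z outside [16.5, 22.5]); Taking the union: only the 18×8 cube is present, so the union is just that shape — area = 144.00 mm². Overall, the cross-section is a single solid region. Net area = 144.00 mm².

144.00 mm²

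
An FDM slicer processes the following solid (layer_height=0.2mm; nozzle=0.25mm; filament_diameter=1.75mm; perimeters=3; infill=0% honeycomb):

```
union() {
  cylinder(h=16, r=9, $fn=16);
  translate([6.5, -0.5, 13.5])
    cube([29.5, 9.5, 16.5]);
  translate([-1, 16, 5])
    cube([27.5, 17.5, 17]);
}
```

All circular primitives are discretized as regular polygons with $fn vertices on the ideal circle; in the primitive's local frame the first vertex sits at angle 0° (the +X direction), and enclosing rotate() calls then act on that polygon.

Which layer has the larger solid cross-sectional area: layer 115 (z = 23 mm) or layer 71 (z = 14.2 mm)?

Layer 115 (z = 23): the cylinder does not reach this height (z outside [0, 16]); the cube at (6.5, -0.5) is present — its section is the full 29.5×9.5 rectangle (area 280.25 mm²); the cube at (-1, 16) is not intersected at this z (z outside [5, 22]); Taking the union: only the 29.5×9.5 cube at (6.5, -0.5) is present, so the union is just that shape — area = 280.25 mm². So its area = 280.25 mm². Layer 71 (z = 14.2): the r=9 cylinder gives a regular 16-gon of circumradius 9 (constant along its height) (area = (16/2)·9.000²·sin(360°/16) = 247.98 mm²); the cube at (6.5, -0.5) is present — its section is the full 29.5×9.5 rectangle (area 280.25 mm²); the 27.5×17.5 cube at (-1, 16) contributes its full rectangle (area 481.25 mm²); Taking the union: the regions partially overlap — summed areas 1009.48 mm² minus the doubly-counted overlap 11.12 mm² gives 998.36 mm² — area = 998.36 mm². So its area = 998.36 mm². Layer 71 is larger (998.36 vs 280.25 mm²).

layer 71 (z = 14.2 mm)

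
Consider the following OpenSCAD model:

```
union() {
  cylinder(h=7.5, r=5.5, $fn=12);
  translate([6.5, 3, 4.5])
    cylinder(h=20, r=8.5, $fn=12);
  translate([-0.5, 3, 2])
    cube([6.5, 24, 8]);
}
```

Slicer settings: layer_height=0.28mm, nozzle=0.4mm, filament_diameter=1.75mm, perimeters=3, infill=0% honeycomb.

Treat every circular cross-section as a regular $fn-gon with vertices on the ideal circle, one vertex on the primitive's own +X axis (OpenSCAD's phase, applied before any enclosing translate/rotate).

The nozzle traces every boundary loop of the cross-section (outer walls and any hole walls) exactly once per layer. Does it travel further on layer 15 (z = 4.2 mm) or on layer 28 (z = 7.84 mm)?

layer 28 (z = 7.84 mm)

Layer 15 (z = 4.2): the r=5.5 cylinder contributes a regular 12-gon of circumradius 5.5 (perimeter = 2·12·5.500·sin(180°/12) = 34.16 mm); the cylinder at (6.5, 3) does not reach this height (z outside [4.5, 24.5]); the cube at (-0.5, 3) (footprint 6.5×24) is included at this height (perimeter 61.00 mm); Merging all regions: the regions partially overlap (shared area 8.63 mm²), so the edge portions inside another operand are dropped and the merged outline is re-measured after clipping — boundary = 81.93 mm. So its perimeter = 81.93 mm. Layer 28 (z = 7.84): the cylinder is not intersected at this z (z outside [0, 7.5]); the r=8.5 cylinder at (6.5, 3) gives a regular 12-gon of circumradius 8.5 (constant along its height) (perimeter = 2·12·8.500·sin(180°/12) = 52.80 mm); the cube at (-0.5, 3) is present — its section is the full 6.5×24 rectangle (perimeter 61.00 mm); Combining (union): the regions partially overlap (shared area 45.95 mm²), so the edge portions inside another operand are dropped and the merged outline is re-measured after clipping — boundary = 86.55 mm. So its perimeter = 86.55 mm. Layer 28 is larger (86.55 vs 81.93 mm).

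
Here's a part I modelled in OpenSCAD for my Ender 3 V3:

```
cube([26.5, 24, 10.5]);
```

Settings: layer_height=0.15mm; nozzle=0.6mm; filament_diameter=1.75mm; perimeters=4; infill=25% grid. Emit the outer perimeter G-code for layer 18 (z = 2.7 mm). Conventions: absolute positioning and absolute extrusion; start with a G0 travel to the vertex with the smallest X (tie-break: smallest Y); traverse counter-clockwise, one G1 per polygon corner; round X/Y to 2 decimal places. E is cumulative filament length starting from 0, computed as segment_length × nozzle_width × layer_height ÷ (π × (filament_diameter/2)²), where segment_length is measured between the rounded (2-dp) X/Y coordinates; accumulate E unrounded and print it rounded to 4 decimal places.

G0 X0.00 Y0.00 Z2.70
G1 X26.50 Y0.00 E0.9916
G1 X26.50 Y24.00 E1.8896
G1 X0.00 Y24.00 E2.8812
G1 X0.00 Y0.00 E3.7792

At z = 2.7 mm: the 26.5×24 cube contributes its full rectangle. The outline is a single polygon with 4 vertices. Extrusion per mm of travel: 0.6 × 0.15 / (π × 0.875²) = 0.037418. Accumulating E over each segment gives final E = 3.7792.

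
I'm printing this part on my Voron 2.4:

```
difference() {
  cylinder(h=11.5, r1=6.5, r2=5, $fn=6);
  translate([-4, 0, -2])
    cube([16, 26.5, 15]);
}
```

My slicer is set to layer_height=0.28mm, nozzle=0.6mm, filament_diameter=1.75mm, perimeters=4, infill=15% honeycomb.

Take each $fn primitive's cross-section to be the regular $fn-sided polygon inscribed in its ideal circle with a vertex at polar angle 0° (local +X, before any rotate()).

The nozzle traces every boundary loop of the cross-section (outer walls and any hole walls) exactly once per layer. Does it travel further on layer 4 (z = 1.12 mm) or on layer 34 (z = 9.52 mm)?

Layer 4 (z = 1.12): the cone (r1=6.5→r2=5) has section circumradius 6.354 here — a regular 6-gon (perimeter = 2·6·6.354·sin(180°/6) = 38.12 mm); the 16×26.5 cube at (-4, 0) contributes its full rectangle (perimeter 85.00 mm); After the difference (first − rest): starting from the cone, the 16×26.5 cube at (-4, 0) partially overlaps it — only the 47.65 mm² overlap (of its 424.00 mm²) is removed, clipping the outline — boundary = 38.20 mm. So its perimeter = 38.20 mm. Layer 34 (z = 9.52): the cone: at t=0.828 of its height the radius interpolates to r₁+(r₂−r₁)t = 5.258, giving a regular 6-gon of that circumradius (perimeter = 2·6·5.258·sin(180°/6) = 31.55 mm); the 16×26.5 cube at (-4, 0) contributes its full rectangle (perimeter 85.00 mm); After the difference (first − rest): starting from the cone, the 16×26.5 cube at (-4, 0) partially overlaps it — only the 34.55 mm² overlap (of its 424.00 mm²) is removed, clipping the outline — boundary = 29.73 mm. So its perimeter = 29.73 mm. Layer 4 is larger (38.20 vs 29.73 mm).

layer 4 (z = 1.12 mm)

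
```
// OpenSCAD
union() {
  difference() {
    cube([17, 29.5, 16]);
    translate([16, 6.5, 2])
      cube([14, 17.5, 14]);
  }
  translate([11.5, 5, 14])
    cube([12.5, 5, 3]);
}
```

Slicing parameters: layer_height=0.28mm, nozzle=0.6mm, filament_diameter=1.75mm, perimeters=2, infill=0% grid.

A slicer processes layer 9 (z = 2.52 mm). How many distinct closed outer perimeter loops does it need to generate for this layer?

At z = 2.52 mm: the 17×29.5 cube contributes its full rectangle; the 14×17.5 cube at (16, 6.5) contributes its full rectangle; Subtracting the remaining from the first: starting from the 17×29.5 cube, the 14×17.5 cube at (16, 6.5) partially overlaps it — only the 17.50 mm² overlap (of its 245.00 mm²) is removed, clipping the outline — 1 connected region; the cube at (11.5, 5) does not reach this height (z outside [14, 17]); Combining (union): only the result so far is present, so the union is just that shape — 1 connected region. The result has 1 disconnected region.

1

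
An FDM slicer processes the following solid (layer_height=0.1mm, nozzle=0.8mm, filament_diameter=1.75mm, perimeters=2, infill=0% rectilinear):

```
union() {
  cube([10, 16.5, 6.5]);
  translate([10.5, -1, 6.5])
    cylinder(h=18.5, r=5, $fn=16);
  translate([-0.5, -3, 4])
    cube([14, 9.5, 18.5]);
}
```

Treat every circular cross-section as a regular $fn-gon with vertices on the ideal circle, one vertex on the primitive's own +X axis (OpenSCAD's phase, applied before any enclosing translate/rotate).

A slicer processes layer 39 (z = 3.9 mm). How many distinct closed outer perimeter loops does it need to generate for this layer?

At z = 3.9 mm: the cube is present — its section is the full 10×16.5 rectangle; the cylinder at (10.5, -1) is not intersected at this z (z outside [6.5, 25]); the cube at (-0.5, -3) does not reach this height (z outside [4, 22.5]); Combining (union): only the 10×16.5 cube is present, so the union is just that shape — 1 connected region. The result has 1 disconnected region.

1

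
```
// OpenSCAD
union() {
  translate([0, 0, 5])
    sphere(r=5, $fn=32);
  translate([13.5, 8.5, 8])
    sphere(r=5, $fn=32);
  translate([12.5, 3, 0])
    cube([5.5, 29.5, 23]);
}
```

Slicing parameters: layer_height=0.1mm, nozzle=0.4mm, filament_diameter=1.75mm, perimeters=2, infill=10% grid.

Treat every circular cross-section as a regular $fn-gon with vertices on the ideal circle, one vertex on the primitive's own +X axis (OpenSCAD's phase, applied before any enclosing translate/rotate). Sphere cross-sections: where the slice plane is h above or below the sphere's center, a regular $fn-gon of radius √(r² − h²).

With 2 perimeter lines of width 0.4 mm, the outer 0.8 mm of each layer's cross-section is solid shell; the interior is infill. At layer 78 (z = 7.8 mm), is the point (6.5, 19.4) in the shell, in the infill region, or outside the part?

outside

At z = 7.8 mm: the r=5 sphere contributes a regular 32-gon of circumradius √(5²−2.8²) = 4.142; the sphere at (13.5, 8.5): section is a regular 32-gon, circumradius = √(r²−h²) = √(5²−0.2²) = 4.996; the cube at (12.5, 3) is present — its section is the full 5.5×29.5 rectangle; Combining (union): the regions partially overlap (shared area 47.47 mm²), so overlapping operands fuse into one piece — 2 connected regions. Overall, the cross-section has 2 separate islands. The nearest boundary edge runs (12.50, 13.39)→(12.50, 32.50); distance from the point to it = 6.00 mm. The point is not inside any of the regions above, so it lies outside the cross-section (6.00 mm from the nearest boundary).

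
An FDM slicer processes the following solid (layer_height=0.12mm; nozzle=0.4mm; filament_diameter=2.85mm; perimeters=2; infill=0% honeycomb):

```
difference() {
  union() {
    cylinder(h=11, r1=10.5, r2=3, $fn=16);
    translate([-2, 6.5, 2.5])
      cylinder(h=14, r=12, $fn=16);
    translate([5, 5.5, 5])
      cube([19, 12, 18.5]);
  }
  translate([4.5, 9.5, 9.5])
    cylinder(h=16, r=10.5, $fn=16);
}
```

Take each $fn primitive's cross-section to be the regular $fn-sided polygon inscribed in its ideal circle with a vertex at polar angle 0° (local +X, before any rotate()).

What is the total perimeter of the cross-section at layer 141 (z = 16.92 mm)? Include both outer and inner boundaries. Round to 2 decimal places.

At z = 16.92 mm: the cone is not intersected at this z (z outside [0, 11]); the cylinder at (-2, 6.5) does not reach this height (z outside [2.5, 16.5]); the cube at (5, 5.5) (footprint 19×12) is included at this height (perimeter 62.00 mm); Merging all regions: only the 19×12 cube at (5, 5.5) is present, so the union is just that shape — boundary = 62.00 mm; the r=10.5 cylinder at (4.5, 9.5) gives a regular 16-gon of circumradius 10.5 (constant along its height) (perimeter = 2·16·10.500·sin(180°/16) = 65.55 mm); Taking the first minus the rest: starting from that combined region, the r=10.5 cylinder at (4.5, 9.5) partially overlaps it — only the 108.19 mm² overlap (of its 337.53 mm²) is removed, clipping the outline — boundary = 48.04 mm. Overall, the cross-section is a single solid region. Total boundary length (outer) = 48.04 mm.

48.04 mm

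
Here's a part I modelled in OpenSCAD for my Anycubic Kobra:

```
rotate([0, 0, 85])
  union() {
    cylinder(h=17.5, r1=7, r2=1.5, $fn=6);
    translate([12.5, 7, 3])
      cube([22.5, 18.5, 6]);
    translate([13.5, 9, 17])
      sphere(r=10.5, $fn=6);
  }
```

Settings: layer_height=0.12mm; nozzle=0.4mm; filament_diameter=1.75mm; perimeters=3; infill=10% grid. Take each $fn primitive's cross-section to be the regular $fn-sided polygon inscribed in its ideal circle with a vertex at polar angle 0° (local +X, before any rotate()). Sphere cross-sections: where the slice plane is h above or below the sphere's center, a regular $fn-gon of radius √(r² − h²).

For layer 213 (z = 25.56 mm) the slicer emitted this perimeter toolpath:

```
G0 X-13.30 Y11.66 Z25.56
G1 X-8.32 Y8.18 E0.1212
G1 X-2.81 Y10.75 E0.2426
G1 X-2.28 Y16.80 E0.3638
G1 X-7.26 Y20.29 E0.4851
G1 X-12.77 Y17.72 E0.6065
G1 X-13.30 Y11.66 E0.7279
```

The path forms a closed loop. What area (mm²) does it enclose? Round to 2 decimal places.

96.00 mm²

Apply the shoelace formula to the sequence of (X, Y) vertices; enclosed area = 96.00 mm².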